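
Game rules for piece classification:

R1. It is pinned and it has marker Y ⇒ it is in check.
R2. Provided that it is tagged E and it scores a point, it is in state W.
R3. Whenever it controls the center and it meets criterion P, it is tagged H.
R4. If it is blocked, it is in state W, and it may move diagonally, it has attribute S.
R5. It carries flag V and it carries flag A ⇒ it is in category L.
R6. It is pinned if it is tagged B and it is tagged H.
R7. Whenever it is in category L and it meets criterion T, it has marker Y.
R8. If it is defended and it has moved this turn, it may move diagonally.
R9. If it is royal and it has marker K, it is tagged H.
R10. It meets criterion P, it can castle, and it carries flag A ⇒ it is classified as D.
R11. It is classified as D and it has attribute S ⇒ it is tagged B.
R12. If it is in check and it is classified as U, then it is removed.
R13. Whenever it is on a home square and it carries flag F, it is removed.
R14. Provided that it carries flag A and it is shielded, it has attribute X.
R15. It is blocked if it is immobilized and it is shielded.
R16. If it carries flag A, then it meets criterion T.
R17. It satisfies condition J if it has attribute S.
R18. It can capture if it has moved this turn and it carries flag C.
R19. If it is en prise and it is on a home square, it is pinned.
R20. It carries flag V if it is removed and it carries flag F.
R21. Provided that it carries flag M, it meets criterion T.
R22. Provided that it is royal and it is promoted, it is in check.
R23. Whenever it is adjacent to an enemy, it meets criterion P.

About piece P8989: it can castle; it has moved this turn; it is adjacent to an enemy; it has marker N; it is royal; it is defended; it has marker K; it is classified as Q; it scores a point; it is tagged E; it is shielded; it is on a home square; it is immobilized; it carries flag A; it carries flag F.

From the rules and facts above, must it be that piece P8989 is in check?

By R2 (it is tagged E, it scores a point): it is in state W.
By R8 (it is defended, it has moved this turn): it may move diagonally.
By R9 (it is royal, it has marker K): it is tagged H.
By R13 (it is on a home square, it carries flag F): it is removed.
By R15 (it is immobilized, it is shielded): it is blocked.
By R16 (it carries flag A): it meets criterion T.
By R20 (it is removed, it carries flag F): it carries flag V.
By R23 (it is adjacent to an enemy): it meets criterion P.
By R4 (it is blocked, it is in state W, it may move diagonally): it has attribute S.
By R5 (it carries flag V, it carries flag A): it is in category L.
By R7 (it is in category L, it meets criterion T): it has marker Y.
By R10 (it meets criterion P, it can castle, it carries flag A): it is classified as D.
By R11 (it is classified as D, it has attribute S): it is tagged B.
By R6 (it is tagged B, it is tagged H): it is pinned.
By R1 (it is pinned, it has marker Y): it is in check.

Yes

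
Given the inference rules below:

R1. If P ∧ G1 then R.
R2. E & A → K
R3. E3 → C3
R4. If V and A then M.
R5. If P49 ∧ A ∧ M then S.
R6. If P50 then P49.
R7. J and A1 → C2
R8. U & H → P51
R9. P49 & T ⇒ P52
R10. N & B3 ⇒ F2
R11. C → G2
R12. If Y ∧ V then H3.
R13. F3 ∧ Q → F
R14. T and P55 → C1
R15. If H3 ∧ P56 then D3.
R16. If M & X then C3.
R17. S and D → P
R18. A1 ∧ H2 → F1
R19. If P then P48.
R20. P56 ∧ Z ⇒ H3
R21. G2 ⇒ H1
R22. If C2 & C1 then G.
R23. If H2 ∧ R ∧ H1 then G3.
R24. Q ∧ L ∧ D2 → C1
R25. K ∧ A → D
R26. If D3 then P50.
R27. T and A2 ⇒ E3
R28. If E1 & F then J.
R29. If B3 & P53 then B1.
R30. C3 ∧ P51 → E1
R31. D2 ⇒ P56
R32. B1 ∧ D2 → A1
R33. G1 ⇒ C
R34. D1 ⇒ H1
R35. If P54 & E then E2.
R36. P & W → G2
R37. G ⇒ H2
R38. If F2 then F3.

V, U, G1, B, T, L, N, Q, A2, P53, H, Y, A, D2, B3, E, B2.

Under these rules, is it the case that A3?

Forward chaining from the given facts derives: K, M, P51, F2, H3, C1, D, E3, B1, P56, A1, C, F3, C3, G2, F, D3, H1, P50, E1, P49, P52, J, S, C2, P, P48, G, H2, R, F1, G3.
No rule has A3 as its conclusion, and it is not among the given facts.

No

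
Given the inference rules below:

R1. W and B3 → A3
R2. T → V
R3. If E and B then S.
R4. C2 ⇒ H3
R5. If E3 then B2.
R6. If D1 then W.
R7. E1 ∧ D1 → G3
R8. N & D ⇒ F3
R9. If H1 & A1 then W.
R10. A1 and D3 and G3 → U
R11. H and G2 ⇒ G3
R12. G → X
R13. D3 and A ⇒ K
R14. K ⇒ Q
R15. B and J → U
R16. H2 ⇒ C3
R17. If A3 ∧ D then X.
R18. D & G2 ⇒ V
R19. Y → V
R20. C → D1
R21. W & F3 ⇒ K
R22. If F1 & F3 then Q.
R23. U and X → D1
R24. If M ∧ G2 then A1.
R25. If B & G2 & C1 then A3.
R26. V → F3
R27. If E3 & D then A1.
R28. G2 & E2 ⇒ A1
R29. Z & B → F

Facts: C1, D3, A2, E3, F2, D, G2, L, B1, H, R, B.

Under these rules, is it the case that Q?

G3  (by R11: H, G2)
V  (by R18: D, G2)
A3  (by R25: B, G2, C1)
F3  (by R26: V)
A1  (by R27: E3, D)
U  (by R10: A1, D3, G3)
X  (by R17: A3, D)
D1  (by R23: U, X)
W  (by R6: D1)
K  (by R21: W, F3)
Q  (by R14: K)

Yes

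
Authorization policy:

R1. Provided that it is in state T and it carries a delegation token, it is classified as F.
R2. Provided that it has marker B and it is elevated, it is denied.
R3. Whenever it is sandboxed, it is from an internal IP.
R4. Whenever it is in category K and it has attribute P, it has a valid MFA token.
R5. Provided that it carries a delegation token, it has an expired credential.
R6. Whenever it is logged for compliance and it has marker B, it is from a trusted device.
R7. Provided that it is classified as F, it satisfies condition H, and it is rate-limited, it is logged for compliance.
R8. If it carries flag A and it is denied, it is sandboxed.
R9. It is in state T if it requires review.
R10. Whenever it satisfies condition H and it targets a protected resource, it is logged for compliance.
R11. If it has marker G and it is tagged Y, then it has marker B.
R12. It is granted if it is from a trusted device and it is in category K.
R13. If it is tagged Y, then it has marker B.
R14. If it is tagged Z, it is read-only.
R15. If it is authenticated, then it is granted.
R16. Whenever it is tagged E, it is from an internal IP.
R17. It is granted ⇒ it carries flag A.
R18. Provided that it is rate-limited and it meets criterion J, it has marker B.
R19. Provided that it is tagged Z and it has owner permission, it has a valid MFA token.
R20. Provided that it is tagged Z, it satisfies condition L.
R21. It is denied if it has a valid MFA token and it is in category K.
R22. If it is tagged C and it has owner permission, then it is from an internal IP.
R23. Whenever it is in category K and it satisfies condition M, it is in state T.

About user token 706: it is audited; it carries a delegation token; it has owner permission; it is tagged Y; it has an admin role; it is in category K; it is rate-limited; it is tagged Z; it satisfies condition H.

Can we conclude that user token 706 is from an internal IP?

Forward chaining from the given facts derives: has an expired credential, has marker B, is read-only, has a valid MFA token, satisfies condition L, is denied.
Rules concluding "it is from an internal IP": R3 needs "it is sandboxed"; R16 needs "it is tagged E"; R22 needs "it is tagged C" — none of these are established.

No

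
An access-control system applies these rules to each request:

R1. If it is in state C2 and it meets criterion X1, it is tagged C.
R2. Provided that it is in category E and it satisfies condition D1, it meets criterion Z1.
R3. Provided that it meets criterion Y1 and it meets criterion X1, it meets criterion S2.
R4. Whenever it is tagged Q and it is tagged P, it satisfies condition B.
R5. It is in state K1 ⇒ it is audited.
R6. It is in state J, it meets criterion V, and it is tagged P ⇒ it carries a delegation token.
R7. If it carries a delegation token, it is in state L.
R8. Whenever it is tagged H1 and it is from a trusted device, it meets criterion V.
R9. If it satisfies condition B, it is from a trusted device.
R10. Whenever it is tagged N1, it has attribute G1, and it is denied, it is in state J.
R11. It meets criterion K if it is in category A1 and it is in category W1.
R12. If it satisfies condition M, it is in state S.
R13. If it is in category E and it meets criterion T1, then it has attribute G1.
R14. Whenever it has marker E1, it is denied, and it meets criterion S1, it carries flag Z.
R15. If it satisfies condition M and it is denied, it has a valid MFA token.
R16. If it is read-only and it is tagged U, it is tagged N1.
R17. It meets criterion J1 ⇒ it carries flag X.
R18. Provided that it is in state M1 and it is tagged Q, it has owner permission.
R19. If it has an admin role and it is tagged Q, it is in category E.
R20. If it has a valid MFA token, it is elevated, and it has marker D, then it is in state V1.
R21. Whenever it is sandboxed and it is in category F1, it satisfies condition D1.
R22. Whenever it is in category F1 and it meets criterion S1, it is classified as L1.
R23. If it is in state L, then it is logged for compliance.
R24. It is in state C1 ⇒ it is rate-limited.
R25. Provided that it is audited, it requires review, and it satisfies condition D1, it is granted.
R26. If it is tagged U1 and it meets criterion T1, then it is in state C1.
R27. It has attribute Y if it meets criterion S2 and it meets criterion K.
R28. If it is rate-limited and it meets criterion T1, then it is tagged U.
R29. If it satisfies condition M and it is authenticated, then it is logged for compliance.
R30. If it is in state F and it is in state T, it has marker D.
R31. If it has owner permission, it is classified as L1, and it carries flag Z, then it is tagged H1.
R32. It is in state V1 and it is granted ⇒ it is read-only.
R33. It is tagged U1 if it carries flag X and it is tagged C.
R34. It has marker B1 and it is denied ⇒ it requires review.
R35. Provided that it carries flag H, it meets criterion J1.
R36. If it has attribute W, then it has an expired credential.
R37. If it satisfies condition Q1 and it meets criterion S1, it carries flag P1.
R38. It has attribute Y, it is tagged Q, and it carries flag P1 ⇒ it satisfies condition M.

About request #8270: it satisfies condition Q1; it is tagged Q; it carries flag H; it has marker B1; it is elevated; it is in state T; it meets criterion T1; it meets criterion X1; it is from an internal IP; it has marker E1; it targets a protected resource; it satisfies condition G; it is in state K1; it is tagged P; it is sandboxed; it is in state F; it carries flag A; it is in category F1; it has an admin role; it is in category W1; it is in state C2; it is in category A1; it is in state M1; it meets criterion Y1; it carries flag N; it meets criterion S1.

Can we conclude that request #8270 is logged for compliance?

Forward chaining from the given facts derives: is tagged C, meets criterion S2, satisfies condition B, is audited, is from a trusted device, meets criterion K, has owner permission, is in category E, satisfies condition D1, is classified as L1, has attribute Y, has marker D, meets criterion J1, carries flag P1, satisfies condition M, meets criterion Z1, is in state S, has attribute G1, carries flag X, is tagged U1, is in state C1, is rate-limited, is tagged U.
Rules concluding "it is logged for compliance": R23 needs "it is in state L"; R29 needs "it is authenticated" — none of these are established.

No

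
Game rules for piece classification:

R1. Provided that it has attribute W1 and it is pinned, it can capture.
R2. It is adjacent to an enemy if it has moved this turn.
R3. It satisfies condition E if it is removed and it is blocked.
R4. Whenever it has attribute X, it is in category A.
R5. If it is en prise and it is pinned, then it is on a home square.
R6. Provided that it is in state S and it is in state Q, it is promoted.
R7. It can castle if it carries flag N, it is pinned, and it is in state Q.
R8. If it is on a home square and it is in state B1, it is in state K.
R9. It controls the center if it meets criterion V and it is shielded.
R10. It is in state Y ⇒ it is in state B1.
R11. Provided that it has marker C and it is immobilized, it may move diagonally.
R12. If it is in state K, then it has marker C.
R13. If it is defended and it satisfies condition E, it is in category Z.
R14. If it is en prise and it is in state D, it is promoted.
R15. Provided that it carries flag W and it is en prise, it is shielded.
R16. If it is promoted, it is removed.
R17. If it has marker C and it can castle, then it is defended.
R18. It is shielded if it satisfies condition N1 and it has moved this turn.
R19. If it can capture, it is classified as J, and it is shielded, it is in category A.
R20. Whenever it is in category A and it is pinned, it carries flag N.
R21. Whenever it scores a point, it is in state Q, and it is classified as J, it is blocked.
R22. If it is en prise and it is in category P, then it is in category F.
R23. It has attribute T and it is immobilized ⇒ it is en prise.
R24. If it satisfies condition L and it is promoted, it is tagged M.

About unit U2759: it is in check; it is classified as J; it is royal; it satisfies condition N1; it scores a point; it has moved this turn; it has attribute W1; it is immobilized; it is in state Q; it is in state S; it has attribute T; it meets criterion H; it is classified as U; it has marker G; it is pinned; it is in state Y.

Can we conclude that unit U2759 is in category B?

No

Forward chaining from the given facts derives: can capture, is adjacent to an enemy, is promoted, is in state B1, is removed, is shielded, is in category A, carries flag N, is blocked, is en prise, satisfies condition E, is on a home square, can castle, is in state K, has marker C, is defended, may move diagonally, is in category Z.
No rule has "it is in category B" as its conclusion, and it is not among the given facts.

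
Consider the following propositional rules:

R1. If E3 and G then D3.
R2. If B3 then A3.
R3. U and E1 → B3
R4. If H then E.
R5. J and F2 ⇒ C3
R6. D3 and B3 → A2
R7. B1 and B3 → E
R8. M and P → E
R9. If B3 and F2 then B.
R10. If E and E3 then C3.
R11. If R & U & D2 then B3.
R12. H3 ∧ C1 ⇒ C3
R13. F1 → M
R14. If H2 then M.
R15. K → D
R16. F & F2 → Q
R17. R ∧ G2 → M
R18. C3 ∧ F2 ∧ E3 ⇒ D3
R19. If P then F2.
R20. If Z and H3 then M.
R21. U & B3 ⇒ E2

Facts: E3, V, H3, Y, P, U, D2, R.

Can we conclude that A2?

Forward chaining from the given facts derives: B3, F2, E2, A3, B.
The only rule concluding A2 is R6, which needs D3; that is never established.

No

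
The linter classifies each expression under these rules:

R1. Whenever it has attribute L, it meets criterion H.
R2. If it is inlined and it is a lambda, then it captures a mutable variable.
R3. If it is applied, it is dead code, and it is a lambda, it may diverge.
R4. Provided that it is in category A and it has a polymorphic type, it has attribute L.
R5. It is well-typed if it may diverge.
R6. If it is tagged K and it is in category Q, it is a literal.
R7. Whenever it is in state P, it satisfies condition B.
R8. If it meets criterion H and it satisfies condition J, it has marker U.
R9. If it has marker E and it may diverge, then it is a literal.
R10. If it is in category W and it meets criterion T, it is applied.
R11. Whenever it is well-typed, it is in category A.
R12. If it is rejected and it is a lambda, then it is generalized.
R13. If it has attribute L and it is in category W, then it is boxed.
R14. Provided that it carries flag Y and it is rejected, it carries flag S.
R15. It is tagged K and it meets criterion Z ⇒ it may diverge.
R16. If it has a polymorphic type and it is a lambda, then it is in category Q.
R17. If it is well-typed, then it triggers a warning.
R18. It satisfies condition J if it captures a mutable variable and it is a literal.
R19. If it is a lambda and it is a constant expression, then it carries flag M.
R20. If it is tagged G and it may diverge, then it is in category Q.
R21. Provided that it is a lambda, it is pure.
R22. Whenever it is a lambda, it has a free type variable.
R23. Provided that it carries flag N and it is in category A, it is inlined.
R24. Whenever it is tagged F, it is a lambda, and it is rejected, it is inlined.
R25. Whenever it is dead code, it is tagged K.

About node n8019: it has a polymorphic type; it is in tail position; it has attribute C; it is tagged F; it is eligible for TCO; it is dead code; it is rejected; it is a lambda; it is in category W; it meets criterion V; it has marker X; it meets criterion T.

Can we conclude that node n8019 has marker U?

Yes

By R10 (it is in category W, it meets criterion T): it is applied.
By R16 (it has a polymorphic type, it is a lambda): it is in category Q.
By R24 (it is tagged F, it is a lambda, it is rejected): it is inlined.
By R25 (it is dead code): it is tagged K.
By R2 (it is inlined, it is a lambda): it captures a mutable variable.
By R3 (it is applied, it is dead code, it is a lambda): it may diverge.
By R5 (it may diverge): it is well-typed.
By R6 (it is tagged K, it is in category Q): it is a literal.
By R11 (it is well-typed): it is in category A.
By R18 (it captures a mutable variable, it is a literal): it satisfies condition J.
By R4 (it is in category A, it has a polymorphic type): it has attribute L.
By R1 (it has attribute L): it meets criterion H.
By R8 (it meets criterion H, it satisfies condition J): it has marker U.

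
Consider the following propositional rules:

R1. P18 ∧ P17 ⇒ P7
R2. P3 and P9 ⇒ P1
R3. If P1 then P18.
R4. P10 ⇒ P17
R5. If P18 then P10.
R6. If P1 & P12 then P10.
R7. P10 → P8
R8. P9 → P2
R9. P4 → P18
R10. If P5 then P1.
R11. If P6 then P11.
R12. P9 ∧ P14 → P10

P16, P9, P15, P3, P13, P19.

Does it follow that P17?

P1  (by R2: P3, P9)
P18  (by R3: P1)
P10  (by R5: P18)
P17  (by R4: P10)

Yes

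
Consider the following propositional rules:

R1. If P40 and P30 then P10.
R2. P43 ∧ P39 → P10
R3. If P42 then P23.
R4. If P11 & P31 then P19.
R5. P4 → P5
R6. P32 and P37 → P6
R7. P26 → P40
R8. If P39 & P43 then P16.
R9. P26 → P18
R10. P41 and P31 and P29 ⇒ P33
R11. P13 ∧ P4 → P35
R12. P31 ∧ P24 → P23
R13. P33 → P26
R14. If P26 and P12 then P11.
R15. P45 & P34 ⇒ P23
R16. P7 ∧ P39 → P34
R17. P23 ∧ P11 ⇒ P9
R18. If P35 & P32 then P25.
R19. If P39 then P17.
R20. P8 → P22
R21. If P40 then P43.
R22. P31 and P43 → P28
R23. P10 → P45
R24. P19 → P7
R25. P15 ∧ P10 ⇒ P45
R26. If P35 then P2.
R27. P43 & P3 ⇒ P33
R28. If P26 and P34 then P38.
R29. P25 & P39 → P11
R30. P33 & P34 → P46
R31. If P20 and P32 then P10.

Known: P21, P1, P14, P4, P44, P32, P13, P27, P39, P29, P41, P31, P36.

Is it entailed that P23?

Yes

P33  (by R10: P41, P31, P29)
P35  (by R11: P13, P4)
P26  (by R13: P33)
P25  (by R18: P35, P32)
P11  (by R29: P25, P39)
P19  (by R4: P11, P31)
P40  (by R7: P26)
P43  (by R21: P40)
P7  (by R24: P19)
P10  (by R2: P43, P39)
P34  (by R16: P7, P39)
P45  (by R23: P10)
P23  (by R15: P45, P34)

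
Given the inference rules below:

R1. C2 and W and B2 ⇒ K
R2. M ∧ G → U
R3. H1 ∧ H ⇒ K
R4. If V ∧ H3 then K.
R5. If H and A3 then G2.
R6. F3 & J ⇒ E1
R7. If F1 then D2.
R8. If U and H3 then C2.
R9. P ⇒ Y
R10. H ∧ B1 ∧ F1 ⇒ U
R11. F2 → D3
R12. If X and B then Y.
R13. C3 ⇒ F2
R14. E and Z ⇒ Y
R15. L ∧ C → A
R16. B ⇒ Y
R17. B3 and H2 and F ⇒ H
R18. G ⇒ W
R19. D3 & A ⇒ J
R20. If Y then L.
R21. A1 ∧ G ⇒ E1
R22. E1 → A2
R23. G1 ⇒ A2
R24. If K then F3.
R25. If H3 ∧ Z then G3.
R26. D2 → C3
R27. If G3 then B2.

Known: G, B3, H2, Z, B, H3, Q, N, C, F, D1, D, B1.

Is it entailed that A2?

No

Forward chaining from the given facts derives: Y, H, W, L, G3, B2, A.
Rules concluding A2: R22 needs E1; R23 needs G1 — none of these are established.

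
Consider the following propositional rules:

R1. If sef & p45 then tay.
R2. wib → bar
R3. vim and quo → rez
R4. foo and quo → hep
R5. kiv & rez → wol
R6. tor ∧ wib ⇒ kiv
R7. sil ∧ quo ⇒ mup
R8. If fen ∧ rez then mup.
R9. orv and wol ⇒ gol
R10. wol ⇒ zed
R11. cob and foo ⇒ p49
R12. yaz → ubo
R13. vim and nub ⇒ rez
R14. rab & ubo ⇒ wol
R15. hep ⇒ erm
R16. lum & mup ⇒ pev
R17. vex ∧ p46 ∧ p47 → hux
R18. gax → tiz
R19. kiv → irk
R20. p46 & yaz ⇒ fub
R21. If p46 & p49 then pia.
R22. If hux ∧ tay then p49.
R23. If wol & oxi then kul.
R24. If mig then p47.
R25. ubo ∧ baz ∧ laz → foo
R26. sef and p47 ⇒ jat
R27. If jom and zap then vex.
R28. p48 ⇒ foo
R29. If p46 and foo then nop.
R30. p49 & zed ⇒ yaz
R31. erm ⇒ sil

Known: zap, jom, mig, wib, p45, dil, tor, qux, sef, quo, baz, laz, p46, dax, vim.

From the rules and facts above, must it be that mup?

Yes

tay  (by R1: sef, p45)
rez  (by R3: vim, quo)
kiv  (by R6: tor, wib)
p47  (by R24: mig)
vex  (by R27: jom, zap)
wol  (by R5: kiv, rez)
zed  (by R10: wol)
hux  (by R17: vex, p46, p47)
p49  (by R22: hux, tay)
yaz  (by R30: p49, zed)
ubo  (by R12: yaz)
foo  (by R25: ubo, baz, laz)
hep  (by R4: foo, quo)
erm  (by R15: hep)
sil  (by R31: erm)
mup  (by R7: sil, quo)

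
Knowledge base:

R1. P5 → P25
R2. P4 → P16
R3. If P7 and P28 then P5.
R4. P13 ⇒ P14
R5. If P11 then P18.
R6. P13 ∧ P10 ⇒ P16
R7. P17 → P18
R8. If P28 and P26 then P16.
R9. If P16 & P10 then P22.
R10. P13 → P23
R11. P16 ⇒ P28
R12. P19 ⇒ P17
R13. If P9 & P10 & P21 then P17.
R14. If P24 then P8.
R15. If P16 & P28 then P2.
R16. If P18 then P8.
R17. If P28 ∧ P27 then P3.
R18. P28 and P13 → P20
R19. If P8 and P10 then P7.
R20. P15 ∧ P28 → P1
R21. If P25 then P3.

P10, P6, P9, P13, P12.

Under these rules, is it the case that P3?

Forward chaining from the given facts derives: P14, P16, P22, P23, P28, P2, P20.
Rules concluding P3: R17 needs P27; R21 needs P25 — none of these are established.

No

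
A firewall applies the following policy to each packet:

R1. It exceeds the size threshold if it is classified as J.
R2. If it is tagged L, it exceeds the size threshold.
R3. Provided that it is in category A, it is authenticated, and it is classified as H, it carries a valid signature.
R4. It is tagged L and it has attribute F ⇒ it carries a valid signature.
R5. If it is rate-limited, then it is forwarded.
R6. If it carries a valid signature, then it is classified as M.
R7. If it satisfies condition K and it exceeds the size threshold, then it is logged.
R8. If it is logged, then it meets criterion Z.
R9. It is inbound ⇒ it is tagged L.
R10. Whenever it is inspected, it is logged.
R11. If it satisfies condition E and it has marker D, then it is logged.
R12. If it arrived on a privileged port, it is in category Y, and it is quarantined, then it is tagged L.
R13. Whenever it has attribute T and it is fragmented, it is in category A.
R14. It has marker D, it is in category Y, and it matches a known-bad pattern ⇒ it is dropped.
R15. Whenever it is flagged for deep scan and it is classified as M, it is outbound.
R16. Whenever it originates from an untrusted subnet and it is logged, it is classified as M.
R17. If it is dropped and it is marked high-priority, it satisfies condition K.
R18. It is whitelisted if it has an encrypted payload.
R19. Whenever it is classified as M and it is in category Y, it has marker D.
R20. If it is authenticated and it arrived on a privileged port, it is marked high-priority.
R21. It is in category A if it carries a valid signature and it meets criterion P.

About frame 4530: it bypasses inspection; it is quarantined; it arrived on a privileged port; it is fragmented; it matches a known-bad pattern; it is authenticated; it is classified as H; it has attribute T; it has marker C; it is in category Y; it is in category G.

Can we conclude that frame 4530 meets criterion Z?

By R12 (it arrived on a privileged port, it is in category Y, it is quarantined): it is tagged L.
By R13 (it has attribute T, it is fragmented): it is in category A.
By R20 (it is authenticated, it arrived on a privileged port): it is marked high-priority.
By R2 (it is tagged L): it exceeds the size threshold.
By R3 (it is in category A, it is authenticated, it is classified as H): it carries a valid signature.
By R6 (it carries a valid signature): it is classified as M.
By R19 (it is classified as M, it is in category Y): it has marker D.
By R14 (it has marker D, it is in category Y, it matches a known-bad pattern): it is dropped.
By R17 (it is dropped, it is marked high-priority): it satisfies condition K.
By R7 (it satisfies condition K, it exceeds the size threshold): it is logged.
By R8 (it is logged): it meets criterion Z.

Yes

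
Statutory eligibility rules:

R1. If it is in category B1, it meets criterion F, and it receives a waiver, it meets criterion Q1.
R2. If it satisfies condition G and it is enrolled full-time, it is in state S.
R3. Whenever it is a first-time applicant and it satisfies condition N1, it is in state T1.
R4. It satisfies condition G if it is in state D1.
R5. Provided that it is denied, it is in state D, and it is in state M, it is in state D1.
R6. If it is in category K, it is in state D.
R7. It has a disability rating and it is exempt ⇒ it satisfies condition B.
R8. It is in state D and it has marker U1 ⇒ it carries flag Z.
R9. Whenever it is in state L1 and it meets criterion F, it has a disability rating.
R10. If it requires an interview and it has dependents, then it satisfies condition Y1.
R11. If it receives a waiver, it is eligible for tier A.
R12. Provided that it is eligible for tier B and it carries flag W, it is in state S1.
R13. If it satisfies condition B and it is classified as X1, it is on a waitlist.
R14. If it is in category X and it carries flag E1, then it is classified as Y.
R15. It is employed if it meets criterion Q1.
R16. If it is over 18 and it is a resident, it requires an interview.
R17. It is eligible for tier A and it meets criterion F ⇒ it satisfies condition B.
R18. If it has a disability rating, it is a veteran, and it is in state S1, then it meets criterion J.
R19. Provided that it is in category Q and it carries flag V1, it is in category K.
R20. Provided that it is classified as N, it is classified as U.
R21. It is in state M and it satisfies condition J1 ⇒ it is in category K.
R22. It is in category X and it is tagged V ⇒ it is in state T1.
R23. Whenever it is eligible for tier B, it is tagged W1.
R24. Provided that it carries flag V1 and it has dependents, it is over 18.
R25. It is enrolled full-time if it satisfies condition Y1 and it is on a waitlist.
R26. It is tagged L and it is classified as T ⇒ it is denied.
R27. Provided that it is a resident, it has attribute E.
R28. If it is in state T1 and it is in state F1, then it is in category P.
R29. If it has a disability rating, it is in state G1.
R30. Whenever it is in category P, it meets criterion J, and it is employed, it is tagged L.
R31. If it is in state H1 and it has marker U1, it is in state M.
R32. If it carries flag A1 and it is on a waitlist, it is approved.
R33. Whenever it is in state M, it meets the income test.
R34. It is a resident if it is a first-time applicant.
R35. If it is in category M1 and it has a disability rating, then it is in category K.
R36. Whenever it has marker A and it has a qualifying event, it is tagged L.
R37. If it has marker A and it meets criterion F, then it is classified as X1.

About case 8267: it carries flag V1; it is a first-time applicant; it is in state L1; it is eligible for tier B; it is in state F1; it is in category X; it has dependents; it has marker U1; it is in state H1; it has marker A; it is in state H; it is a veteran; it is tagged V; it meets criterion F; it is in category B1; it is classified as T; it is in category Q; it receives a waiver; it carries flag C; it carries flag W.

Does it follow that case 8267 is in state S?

By R1 (it is in category B1, it meets criterion F, it receives a waiver): it meets criterion Q1.
By R9 (it is in state L1, it meets criterion F): it has a disability rating.
By R11 (it receives a waiver): it is eligible for tier A.
By R12 (it is eligible for tier B, it carries flag W): it is in state S1.
By R15 (it meets criterion Q1): it is employed.
By R17 (it is eligible for tier A, it meets criterion F): it satisfies condition B.
By R18 (it has a disability rating, it is a veteran, it is in state S1): it meets criterion J.
By R19 (it is in category Q, it carries flag V1): it is in category K.
By R22 (it is in category X, it is tagged V): it is in state T1.
By R24 (it carries flag V1, it has dependents): it is over 18.
By R28 (it is in state T1, it is in state F1): it is in category P.
By R30 (it is in category P, it meets criterion J, it is employed): it is tagged L.
By R31 (it is in state H1, it has marker U1): it is in state M.
By R34 (it is a first-time applicant): it is a resident.
By R37 (it has marker A, it meets criterion F): it is classified as X1.
By R6 (it is in category K): it is in state D.
By R13 (it satisfies condition B, it is classified as X1): it is on a waitlist.
By R16 (it is over 18, it is a resident): it requires an interview.
By R26 (it is tagged L, it is classified as T): it is denied.
By R5 (it is denied, it is in state D, it is in state M): it is in state D1.
By R10 (it requires an interview, it has dependents): it satisfies condition Y1.
By R25 (it satisfies condition Y1, it is on a waitlist): it is enrolled full-time.
By R4 (it is in state D1): it satisfies condition G.
By R2 (it satisfies condition G, it is enrolled full-time): it is in state S.

Yes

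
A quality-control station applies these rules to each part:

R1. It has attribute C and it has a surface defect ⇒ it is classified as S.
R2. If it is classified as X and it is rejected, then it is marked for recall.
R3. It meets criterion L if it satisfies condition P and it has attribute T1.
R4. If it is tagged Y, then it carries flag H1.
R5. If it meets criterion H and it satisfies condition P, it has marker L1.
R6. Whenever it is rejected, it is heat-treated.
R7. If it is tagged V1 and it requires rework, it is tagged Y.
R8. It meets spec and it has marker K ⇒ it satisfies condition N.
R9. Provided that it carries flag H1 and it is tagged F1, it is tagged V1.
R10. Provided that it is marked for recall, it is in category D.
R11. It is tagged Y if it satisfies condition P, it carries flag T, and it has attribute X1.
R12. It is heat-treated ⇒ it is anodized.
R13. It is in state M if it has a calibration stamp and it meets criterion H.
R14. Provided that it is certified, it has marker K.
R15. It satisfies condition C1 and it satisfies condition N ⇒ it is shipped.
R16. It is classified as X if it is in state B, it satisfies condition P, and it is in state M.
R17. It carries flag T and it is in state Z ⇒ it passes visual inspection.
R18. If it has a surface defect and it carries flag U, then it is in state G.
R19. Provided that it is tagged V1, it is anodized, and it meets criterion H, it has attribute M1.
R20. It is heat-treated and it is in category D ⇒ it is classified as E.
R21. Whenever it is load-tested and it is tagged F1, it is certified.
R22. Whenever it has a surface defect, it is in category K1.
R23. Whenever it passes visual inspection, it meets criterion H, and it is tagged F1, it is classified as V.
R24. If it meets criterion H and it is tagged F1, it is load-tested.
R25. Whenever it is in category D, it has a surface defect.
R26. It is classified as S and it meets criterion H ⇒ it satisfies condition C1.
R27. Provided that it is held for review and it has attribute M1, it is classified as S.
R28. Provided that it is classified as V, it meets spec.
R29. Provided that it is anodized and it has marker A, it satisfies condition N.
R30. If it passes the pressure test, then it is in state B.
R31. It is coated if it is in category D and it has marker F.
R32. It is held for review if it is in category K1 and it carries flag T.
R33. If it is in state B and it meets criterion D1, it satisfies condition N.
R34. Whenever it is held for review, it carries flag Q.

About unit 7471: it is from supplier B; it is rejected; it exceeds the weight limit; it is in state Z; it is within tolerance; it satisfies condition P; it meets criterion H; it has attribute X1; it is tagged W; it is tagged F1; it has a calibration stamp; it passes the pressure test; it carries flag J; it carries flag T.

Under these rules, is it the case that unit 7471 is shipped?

By R6 (it is rejected): it is heat-treated.
By R11 (it satisfies condition P, it carries flag T, it has attribute X1): it is tagged Y.
By R12 (it is heat-treated): it is anodized.
By R13 (it has a calibration stamp, it meets criterion H): it is in state M.
By R17 (it carries flag T, it is in state Z): it passes visual inspection.
By R23 (it passes visual inspection, it meets criterion H, it is tagged F1): it is classified as V.
By R24 (it meets criterion H, it is tagged F1): it is load-tested.
By R28 (it is classified as V): it meets spec.
By R30 (it passes the pressure test): it is in state B.
By R4 (it is tagged Y): it carries flag H1.
By R9 (it carries flag H1, it is tagged F1): it is tagged V1.
By R16 (it is in state B, it satisfies condition P, it is in state M): it is classified as X.
By R19 (it is tagged V1, it is anodized, it meets criterion H): it has attribute M1.
By R21 (it is load-tested, it is tagged F1): it is certified.
By R2 (it is classified as X, it is rejected): it is marked for recall.
By R10 (it is marked for recall): it is in category D.
By R14 (it is certified): it has marker K.
By R25 (it is in category D): it has a surface defect.
By R8 (it meets spec, it has marker K): it satisfies condition N.
By R22 (it has a surface defect): it is in category K1.
By R32 (it is in category K1, it carries flag T): it is held for review.
By R27 (it is held for review, it has attribute M1): it is classified as S.
By R26 (it is classified as S, it meets criterion H): it satisfies condition C1.
By R15 (it satisfies condition C1, it satisfies condition N): it is shipped.

Yes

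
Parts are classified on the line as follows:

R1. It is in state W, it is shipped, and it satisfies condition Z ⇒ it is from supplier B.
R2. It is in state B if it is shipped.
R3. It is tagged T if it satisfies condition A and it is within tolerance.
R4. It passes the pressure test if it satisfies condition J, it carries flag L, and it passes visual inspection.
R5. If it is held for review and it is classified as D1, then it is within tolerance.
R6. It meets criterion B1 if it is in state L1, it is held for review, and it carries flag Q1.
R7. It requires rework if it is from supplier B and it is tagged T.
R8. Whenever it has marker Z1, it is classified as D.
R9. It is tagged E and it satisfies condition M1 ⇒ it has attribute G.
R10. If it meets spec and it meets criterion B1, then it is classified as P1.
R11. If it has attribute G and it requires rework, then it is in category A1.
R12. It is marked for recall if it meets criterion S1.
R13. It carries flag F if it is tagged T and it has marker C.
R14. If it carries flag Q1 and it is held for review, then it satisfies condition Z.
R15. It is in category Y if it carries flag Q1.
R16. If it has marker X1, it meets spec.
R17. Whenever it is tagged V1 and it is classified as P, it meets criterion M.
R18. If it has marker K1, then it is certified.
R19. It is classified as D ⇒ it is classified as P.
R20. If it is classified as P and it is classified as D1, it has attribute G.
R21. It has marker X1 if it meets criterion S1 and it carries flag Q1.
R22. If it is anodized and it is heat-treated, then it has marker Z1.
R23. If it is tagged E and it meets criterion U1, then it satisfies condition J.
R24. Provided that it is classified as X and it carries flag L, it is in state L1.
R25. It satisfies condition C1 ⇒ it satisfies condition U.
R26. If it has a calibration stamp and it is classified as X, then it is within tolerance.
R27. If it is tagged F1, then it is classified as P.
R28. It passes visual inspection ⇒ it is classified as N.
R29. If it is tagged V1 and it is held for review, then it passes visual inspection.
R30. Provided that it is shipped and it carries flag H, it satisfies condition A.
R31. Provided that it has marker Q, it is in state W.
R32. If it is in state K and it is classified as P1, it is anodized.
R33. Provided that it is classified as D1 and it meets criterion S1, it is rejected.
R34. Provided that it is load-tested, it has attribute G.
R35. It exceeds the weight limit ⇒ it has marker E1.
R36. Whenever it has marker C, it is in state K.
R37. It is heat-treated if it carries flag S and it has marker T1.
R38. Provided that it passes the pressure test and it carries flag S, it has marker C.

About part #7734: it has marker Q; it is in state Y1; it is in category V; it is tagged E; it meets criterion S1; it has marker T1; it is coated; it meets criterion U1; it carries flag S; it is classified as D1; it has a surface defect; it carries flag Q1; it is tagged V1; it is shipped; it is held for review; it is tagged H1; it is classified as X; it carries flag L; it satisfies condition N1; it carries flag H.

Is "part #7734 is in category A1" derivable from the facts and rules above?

By R5 (it is held for review, it is classified as D1): it is within tolerance.
By R14 (it carries flag Q1, it is held for review): it satisfies condition Z.
By R21 (it meets criterion S1, it carries flag Q1): it has marker X1.
By R23 (it is tagged E, it meets criterion U1): it satisfies condition J.
By R24 (it is classified as X, it carries flag L): it is in state L1.
By R29 (it is tagged V1, it is held for review): it passes visual inspection.
By R30 (it is shipped, it carries flag H): it satisfies condition A.
By R31 (it has marker Q): it is in state W.
By R37 (it carries flag S, it has marker T1): it is heat-treated.
By R1 (it is in state W, it is shipped, it satisfies condition Z): it is from supplier B.
By R3 (it satisfies condition A, it is within tolerance): it is tagged T.
By R4 (it satisfies condition J, it carries flag L, it passes visual inspection): it passes the pressure test.
By R6 (it is in state L1, it is held for review, it carries flag Q1): it meets criterion B1.
By R7 (it is from supplier B, it is tagged T): it requires rework.
By R16 (it has marker X1): it meets spec.
By R38 (it passes the pressure test, it carries flag S): it has marker C.
By R10 (it meets spec, it meets criterion B1): it is classified as P1.
By R36 (it has marker C): it is in state K.
By R32 (it is in state K, it is classified as P1): it is anodized.
By R22 (it is anodized, it is heat-treated): it has marker Z1.
By R8 (it has marker Z1): it is classified as D.
By R19 (it is classified as D): it is classified as P.
By R20 (it is classified as P, it is classified as D1): it has attribute G.
By R11 (it has attribute G, it requires rework): it is in category A1.

Yes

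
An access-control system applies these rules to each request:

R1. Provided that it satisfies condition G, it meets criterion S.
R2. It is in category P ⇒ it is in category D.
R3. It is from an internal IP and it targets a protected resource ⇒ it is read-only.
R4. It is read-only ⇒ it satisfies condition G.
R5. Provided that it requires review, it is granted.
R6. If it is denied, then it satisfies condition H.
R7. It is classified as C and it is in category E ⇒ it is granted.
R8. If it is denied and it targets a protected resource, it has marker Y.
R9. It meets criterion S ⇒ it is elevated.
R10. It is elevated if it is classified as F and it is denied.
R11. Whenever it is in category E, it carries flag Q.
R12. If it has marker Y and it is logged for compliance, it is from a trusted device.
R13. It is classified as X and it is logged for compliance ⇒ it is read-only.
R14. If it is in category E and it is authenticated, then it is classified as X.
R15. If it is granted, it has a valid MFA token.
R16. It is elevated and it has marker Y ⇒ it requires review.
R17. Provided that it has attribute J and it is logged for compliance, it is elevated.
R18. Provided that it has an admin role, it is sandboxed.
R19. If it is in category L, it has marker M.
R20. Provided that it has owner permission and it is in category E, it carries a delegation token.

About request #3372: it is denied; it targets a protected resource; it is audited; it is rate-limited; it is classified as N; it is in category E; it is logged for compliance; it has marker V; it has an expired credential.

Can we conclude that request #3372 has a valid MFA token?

No

Forward chaining from the given facts derives: satisfies condition H, has marker Y, carries flag Q, is from a trusted device.
The only rule concluding "it has a valid MFA token" is R15, which needs "it is granted"; that is never established.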